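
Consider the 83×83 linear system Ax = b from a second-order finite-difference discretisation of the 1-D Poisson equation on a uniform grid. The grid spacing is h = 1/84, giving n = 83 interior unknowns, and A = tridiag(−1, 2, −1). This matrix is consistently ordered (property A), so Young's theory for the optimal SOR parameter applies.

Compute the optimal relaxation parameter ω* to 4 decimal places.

ω* = 1.9279

½·tridiag(1,0,1) at n=83: λ_k = cos(kπ/84); max |λ| at k=1 ⇒ ρ_J = cos(π/84) ≈ 0.9993.
√(1 − cos²(π/84)) = sin(π/84) ≈ 0.03739.
Then 2/(1+√(1−ρ_J²)) = 2/(1+0.03739); ω* = 2/1.03739 = 1.9279.
At ω = 1.9279 every |λ(B_ω)| = ω−1, so ρ_SOR = 0.9279.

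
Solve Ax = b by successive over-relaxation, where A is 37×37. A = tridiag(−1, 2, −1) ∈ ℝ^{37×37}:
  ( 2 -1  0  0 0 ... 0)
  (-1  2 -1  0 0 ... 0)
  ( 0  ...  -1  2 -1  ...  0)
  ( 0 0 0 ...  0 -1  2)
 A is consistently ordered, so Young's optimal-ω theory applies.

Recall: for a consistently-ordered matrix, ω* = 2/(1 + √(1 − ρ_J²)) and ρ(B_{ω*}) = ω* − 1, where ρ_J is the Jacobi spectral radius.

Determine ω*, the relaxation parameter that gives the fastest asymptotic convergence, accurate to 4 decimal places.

ω* = 1.8474

½·tridiag(1,0,1) at n=37: λ_k = cos(kπ/38); max |λ| at k=1 ⇒ ρ_J = cos(π/38) ≈ 0.9966.
root = sin(π/38) = 0.08258  (since 1−cos² = sin²).
ω* = 2/(1 + 0.08258) = 2/1.08258 = 1.8474.
ρ_SOR = ω* − 1 ≈ 0.8474.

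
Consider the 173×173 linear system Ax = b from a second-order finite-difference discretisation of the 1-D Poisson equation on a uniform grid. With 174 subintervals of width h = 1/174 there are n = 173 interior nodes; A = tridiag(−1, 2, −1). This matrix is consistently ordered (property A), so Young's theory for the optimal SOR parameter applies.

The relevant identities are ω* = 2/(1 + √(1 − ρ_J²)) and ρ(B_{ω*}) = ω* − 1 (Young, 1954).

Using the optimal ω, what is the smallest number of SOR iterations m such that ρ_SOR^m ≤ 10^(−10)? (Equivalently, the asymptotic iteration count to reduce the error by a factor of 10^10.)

m = 638

ρ_J = max_k |cos(kπ/174)| = cos(π/174) = 0.9998370
√(1 − cos²(π/174)) = sin(π/174) ≈ 0.0180541.
Young: ω* = 2/(1+√(1−ρ_J²)) = 2/(1+0.0180541) = 2/1.0180541 = 1.9645321.
Hence ρ(B_{ω*}) = 1.9645321 − 1 = 0.9645321.
m ≥ 10·ln10 / (−ln 0.9645321) = 637.621; smallest integer m = 638.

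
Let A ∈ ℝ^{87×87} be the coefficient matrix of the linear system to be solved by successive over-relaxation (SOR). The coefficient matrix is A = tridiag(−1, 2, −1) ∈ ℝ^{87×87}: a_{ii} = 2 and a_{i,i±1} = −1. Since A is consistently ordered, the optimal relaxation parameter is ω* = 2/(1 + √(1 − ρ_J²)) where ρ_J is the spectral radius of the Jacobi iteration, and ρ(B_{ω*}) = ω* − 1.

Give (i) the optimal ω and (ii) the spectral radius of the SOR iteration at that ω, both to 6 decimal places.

ω* = 1.931075, ρ_SOR = 0.931075

With n=87, ρ(Jacobi) = cos(π/88) = 0.999363.
root = sin(π/88) = 0.0356923  (since 1−cos² = sin²).
ω* = 2/(1 + 0.0356923) = 2/1.0356923 = 1.931075.
and ρ(B_{ω*}) = 1.931075 − 1 = 0.931075.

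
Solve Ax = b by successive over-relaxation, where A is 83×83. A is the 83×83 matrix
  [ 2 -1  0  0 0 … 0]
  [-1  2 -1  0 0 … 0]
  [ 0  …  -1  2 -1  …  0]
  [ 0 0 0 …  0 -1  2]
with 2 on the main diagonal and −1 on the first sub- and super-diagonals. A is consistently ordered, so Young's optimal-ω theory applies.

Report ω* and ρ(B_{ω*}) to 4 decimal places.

B_J for the 83×83 system has eigenvalues cos(kπ/84); ρ_J = cos(π/84) = 0.9993.
√(1−ρ_J²) = |sin(π/84)| = 0.03739
So ω* = 2/1.03739 = 1.9279 (Young).
ρ(B_{ω*}) = ω*−1 = 0.9279

ω* = 1.9279, ρ_SOR = 0.9279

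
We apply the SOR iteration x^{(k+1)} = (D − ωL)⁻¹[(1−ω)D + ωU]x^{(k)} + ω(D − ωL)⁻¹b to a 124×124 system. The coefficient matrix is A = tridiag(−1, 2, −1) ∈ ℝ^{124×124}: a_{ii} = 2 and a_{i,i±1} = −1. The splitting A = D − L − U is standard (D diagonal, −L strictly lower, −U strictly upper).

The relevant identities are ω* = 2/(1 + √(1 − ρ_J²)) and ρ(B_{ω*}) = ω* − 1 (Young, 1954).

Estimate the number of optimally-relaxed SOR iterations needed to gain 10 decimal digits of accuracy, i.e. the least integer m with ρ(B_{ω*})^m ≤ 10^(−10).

m = 459

½·tridiag(1,0,1) at n=124: λ_k = cos(kπ/125); max |λ| at k=1 ⇒ ρ_J = cos(π/125) ≈ 0.9996842.
√(1−ρ_J²) simplifies to sin(π/125) = 0.0251301.
ω* = 2/(1 + 0.0251301) = 2/1.0251301 = 1.9509719.
Hence ρ(B_{ω*}) = 1.9509719 − 1 = 0.9509719.
ρ_SOR^m ≤ 10^(−10) ⇔ m ≥ 10·ln10/(−ln 0.9509719) = 23.0259/0.0502708 = 458.037; m = ⌈458.037⌉ = 459.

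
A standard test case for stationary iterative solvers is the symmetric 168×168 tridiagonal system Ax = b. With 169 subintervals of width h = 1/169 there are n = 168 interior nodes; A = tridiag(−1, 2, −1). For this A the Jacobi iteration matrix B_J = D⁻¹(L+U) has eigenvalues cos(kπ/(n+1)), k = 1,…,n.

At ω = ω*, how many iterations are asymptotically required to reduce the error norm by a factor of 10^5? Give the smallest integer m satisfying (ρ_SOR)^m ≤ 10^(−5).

m = 310

ρ_J = max_k |cos(kπ/169)| = cos(π/169) = 0.9998272
√(1−ρ_J²) simplifies to sin(π/169) = 0.0185882.
ω* = 2/(1 + 0.0185882) = 2/1.0185882 = 1.9635020.
Hence ρ(B_{ω*}) = 1.9635020 − 1 = 0.9635020.
(0.9635020)^m ≤ 10^{−5}  ⇒  m·ln(0.9635020) ≤ −5·ln10  ⇒  m ≥ 309.647  ⇒  m = 310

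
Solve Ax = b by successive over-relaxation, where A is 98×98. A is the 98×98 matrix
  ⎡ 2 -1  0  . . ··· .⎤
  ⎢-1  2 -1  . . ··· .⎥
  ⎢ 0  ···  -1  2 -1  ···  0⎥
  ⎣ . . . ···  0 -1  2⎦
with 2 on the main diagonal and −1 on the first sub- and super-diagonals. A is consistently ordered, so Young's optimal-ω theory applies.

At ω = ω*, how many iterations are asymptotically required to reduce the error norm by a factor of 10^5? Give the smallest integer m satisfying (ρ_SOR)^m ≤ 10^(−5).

m = 182

With n=98, ρ(Jacobi) = cos(π/99) = 0.9994965.
1 − cos²(π/99) = sin²(π/99) ⇒ √(1−ρ_J²) = sin(π/99) = 0.0317279.
So ω* = 2/1.0317279 = 1.9384956 (Young).
At ω = 1.9384956 every |λ(B_ω)| = ω−1, so ρ_SOR = 0.9384956.
ρ_SOR^m ≤ 10^(−5) ⇔ m ≥ 5·ln10/(−ln 0.9384956) = 11.5129/0.0634771 = 181.371; m = ⌈181.371⌉ = 182.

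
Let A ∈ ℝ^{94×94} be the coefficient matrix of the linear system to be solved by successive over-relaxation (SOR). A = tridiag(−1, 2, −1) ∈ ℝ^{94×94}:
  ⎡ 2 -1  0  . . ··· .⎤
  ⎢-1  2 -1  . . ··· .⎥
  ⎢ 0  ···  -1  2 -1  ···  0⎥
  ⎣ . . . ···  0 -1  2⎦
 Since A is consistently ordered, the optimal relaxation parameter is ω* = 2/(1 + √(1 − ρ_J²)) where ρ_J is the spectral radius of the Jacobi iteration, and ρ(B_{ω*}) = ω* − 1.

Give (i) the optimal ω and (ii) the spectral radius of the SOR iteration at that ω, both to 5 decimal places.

ω* = 1.93599, ρ_SOR = 0.93599

B_J for the 94×94 system has eigenvalues cos(kπ/95); ρ_J = cos(π/95) = 0.99945.
√(1 − cos²(π/95)) = sin(π/95) ≈ 0.033063.
So ω* = 2/1.033063 = 1.93599 (Young).
At ω = 1.93599 every |λ(B_ω)| = ω−1, so ρ_SOR = 0.93599.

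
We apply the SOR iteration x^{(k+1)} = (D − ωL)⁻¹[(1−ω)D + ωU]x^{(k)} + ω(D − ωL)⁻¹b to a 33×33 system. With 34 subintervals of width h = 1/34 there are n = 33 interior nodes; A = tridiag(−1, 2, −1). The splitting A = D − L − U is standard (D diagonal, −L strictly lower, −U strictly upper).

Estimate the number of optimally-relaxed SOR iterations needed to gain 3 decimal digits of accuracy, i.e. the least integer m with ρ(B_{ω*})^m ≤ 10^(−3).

With n=33, ρ(Jacobi) = cos(π/34) = 0.9957342.
√(1−ρ_J²) = |sin(π/34)| = 0.0922684
ω* = 2 / (1 + 0.0922684) = 2 / 1.0922684 ≈ 1.8310518.
At ω = 1.8310518 every |λ(B_ω)| = ω−1, so ρ_SOR = 0.8310518.
(0.8310518)^m ≤ 10^{−3}  ⇒  m·ln(0.8310518) ≤ −3·ln10  ⇒  m ≥ 37.327  ⇒  m = 38

m = 38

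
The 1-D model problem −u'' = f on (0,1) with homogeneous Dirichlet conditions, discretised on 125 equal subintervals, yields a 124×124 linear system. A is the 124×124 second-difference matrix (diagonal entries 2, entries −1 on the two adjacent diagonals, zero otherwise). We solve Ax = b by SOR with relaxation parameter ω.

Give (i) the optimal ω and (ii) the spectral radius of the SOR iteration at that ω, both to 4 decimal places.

ω* = 1.9510, ρ_SOR = 0.9510

[ρ_J] n=124: ρ(B_J) = cos(π/(n+1)) = cos(π/125) = 0.9997.
√(1−ρ_J²) = |sin(π/125)| = 0.02513
ω* = 2/(1 + 0.02513) = 2/1.02513 = 1.9510.
ρ_SOR = ω* − 1 ≈ 0.9510.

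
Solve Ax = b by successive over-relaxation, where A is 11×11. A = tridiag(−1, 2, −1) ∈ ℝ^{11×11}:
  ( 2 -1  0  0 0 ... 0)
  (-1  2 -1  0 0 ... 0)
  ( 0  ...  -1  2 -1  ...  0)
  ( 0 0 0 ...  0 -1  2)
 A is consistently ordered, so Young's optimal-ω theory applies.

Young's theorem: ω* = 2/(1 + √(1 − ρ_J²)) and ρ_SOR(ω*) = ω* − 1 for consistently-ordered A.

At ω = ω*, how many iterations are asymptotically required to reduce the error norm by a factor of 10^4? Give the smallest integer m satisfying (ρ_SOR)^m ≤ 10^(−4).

m = 18

[ρ_J] n=11: ρ(B_J) = cos(π/(n+1)) = cos(π/12) = 0.9659258.
1 − cos²(π/12) = sin²(π/12) ⇒ √(1−ρ_J²) = sin(π/12) = 0.2588190.
Young: ω* = 2/(1+√(1−ρ_J²)) = 2/(1+0.2588190) = 2/1.2588190 = 1.5887908.
At ω = 1.5887908 every |λ(B_ω)| = ω−1, so ρ_SOR = 0.5887908.
m ≥ 4·ln10 / (−ln 0.5887908) = 17.388; smallest integer m = 18.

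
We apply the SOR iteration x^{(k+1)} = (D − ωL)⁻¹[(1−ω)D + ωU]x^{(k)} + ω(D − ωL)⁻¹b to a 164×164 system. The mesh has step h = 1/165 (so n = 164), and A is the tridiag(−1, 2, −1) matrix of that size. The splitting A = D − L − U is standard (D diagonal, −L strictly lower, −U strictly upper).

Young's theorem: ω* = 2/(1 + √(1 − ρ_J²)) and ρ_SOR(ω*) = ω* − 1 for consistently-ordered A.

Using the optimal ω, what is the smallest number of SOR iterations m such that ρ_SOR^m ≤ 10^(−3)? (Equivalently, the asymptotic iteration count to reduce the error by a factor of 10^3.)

With n=164, ρ(Jacobi) = cos(π/165) = 0.9998187.
√(1−ρ_J²) simplifies to sin(π/165) = 0.0190388.
So ω* = 2/1.0190388 = 1.9626338 (Young).
Hence ρ(B_{ω*}) = 1.9626338 − 1 = 0.9626338.
ρ_SOR^m ≤ 10^(−3) ⇔ m ≥ 3·ln10/(−ln 0.9626338) = 6.90776/0.0380822 = 181.391; m = ⌈181.391⌉ = 182.

m = 182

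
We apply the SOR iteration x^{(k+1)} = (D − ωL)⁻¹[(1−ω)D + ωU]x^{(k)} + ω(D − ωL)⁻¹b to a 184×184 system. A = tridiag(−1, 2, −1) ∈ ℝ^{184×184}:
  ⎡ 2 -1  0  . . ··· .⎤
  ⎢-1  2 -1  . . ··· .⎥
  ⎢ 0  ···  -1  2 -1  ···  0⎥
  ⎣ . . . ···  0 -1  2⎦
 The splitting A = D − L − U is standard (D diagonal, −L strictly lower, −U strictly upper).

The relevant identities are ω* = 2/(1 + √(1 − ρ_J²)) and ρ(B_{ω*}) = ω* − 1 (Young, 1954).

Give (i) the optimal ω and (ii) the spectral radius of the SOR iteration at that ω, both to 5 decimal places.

ω* = 1.96661, ρ_SOR = 0.96661

With n=184, ρ(Jacobi) = cos(π/185) = 0.99986.
1 − cos²(π/185) = sin²(π/185) ⇒ √(1−ρ_J²) = sin(π/185) = 0.016981.
[ω*] 2 ÷ (1 + 0.016981) = 2 ÷ 1.016981 = 1.96661.
and ρ(B_{ω*}) = 1.96661 − 1 = 0.96661.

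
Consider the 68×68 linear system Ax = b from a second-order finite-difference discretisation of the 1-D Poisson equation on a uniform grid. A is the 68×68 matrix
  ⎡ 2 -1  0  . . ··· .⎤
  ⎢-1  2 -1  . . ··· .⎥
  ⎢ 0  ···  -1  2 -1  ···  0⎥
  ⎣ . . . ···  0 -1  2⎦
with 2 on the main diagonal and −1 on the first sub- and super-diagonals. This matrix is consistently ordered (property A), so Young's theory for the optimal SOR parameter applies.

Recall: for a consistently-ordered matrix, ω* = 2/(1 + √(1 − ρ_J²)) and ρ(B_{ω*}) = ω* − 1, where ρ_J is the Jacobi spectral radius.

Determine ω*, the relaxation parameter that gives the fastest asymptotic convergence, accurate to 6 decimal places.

ω* = 1.912934

½·tridiag(1,0,1) at n=68: λ_k = cos(kπ/69); max |λ| at k=1 ⇒ ρ_J = cos(π/69) ≈ 0.998964.
√(1 − cos²(π/69)) = sin(π/69) ≈ 0.0455146.
ω* = 2/(1 + 0.0455146) = 2/1.0455146 = 1.912934.
[ρ_SOR] ω* − 1 = 0.912934.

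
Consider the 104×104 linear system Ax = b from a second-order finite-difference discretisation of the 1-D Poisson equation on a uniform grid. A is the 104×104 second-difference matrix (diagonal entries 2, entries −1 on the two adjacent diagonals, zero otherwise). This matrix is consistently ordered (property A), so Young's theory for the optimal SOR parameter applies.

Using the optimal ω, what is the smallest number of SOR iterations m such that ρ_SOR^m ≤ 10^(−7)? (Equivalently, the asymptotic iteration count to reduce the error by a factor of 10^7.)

m = 270

spectrum of D⁻¹(L+U) = {cos(kπ/105) : 1≤k≤104}; ρ_J = cos(π/105) = 0.9995524.
root = sin(π/105) = 0.0299155  (since 1−cos² = sin²).
Then 2/(1+√(1−ρ_J²)) = 2/(1+0.0299155); ω* = 2/1.0299155 = 1.9419069.
At ω = 1.9419069 every |λ(B_ω)| = ω−1, so ρ_SOR = 0.9419069.
m ≥ 7·ln10 / (−ln 0.9419069) = 269.314; smallest integer m = 270.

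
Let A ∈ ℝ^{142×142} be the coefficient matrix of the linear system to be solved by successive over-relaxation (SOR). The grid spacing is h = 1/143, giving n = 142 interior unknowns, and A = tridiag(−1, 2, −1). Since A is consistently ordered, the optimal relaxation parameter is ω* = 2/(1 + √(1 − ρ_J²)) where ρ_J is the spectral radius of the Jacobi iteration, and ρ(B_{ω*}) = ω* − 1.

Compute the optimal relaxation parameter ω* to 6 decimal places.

B_J for the 142×142 system has eigenvalues cos(kπ/143); ρ_J = cos(π/143) = 0.999759.
√(1 − cos²(π/143)) = sin(π/143) ≈ 0.0219674.
Young: ω* = 2/(1+√(1−ρ_J²)) = 2/(1+0.0219674) = 2/1.0219674 = 1.957010.
and ρ(B_{ω*}) = 1.957010 − 1 = 0.957010.

ω* = 1.957010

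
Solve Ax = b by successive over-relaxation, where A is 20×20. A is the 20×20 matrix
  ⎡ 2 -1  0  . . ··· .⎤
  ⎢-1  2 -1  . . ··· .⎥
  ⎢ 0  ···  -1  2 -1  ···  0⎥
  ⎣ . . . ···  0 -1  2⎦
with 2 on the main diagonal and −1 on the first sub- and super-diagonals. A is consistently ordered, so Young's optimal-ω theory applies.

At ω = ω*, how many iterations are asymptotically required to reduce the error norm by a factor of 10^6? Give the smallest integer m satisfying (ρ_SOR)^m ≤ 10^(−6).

m = 47

n=20: λ(B_J) = 1 − λ(A)/2 = cos(kπ/21); k=1 gives ρ_J = 0.9888308.
root = sin(π/21) = 0.1490423  (since 1−cos² = sin²).
Young: ω* = 2/(1+√(1−ρ_J²)) = 2/(1+0.1490423) = 2/1.1490423 = 1.7405800.
ρ_SOR = ω* − 1 ≈ 0.7405800.
6·ln10 = 13.8155; −ln(0.7405800) = 0.300322; m = ⌈13.8155/0.300322⌉ = ⌈46.002⌉ = 47.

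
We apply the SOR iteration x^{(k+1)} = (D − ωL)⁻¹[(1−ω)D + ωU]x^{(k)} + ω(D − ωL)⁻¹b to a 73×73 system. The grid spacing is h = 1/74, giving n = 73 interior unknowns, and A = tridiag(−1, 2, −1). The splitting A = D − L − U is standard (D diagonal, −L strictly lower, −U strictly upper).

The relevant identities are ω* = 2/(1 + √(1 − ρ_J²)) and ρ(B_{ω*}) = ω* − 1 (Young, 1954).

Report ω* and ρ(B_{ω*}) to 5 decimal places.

ω* = 1.91857, ρ_SOR = 0.91857

B_J for the 73×73 system has eigenvalues cos(kπ/74); ρ_J = cos(π/74) = 0.99910.
√(1 − cos²(π/74)) = sin(π/74) ≈ 0.042441.
[ω*] 2 ÷ (1 + 0.042441) = 2 ÷ 1.042441 = 1.91857.
ρ(B_{ω*}) = ω*−1 = 0.91857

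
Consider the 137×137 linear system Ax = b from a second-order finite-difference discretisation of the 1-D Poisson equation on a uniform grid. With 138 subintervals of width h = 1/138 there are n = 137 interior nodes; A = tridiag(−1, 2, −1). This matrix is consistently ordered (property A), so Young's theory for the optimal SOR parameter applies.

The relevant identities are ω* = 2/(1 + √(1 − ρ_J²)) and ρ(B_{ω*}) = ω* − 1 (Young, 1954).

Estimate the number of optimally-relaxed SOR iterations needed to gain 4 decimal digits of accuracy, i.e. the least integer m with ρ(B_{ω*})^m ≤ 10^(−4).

m = 203

With n=137, ρ(Jacobi) = cos(π/138) = 0.9997409.
√(1−ρ_J²) simplifies to sin(π/138) = 0.0227632.
So ω* = 2/1.0227632 = 1.9554869 (Young).
Hence ρ(B_{ω*}) = 1.9554869 − 1 = 0.9554869.
m ≥ 4·ln10 / (−ln 0.9554869) = 202.273; smallest integer m = 203.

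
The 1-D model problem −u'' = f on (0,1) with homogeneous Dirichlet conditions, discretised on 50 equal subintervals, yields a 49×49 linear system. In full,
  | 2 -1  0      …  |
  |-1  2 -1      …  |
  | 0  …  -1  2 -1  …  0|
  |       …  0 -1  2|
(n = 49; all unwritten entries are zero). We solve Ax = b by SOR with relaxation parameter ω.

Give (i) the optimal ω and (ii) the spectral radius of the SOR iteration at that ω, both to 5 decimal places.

ω* = 1.88184, ρ_SOR = 0.88184

[ρ_J] n=49: ρ(B_J) = cos(π/(n+1)) = cos(π/50) = 0.99803.
√(1−ρ_J²) = |sin(π/50)| = 0.062791
So ω* = 2/1.062791 = 1.88184 (Young).
and ρ(B_{ω*}) = 1.88184 − 1 = 0.88184.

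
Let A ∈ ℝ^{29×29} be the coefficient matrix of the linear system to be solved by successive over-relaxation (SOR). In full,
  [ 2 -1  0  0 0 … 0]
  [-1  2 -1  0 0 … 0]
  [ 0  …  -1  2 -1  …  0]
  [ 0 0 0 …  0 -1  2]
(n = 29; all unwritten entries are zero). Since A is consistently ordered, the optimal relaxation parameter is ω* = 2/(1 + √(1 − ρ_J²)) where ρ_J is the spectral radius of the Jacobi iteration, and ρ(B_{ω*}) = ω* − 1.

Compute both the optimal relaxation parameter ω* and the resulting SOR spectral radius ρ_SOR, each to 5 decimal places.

ω* = 1.81073, ρ_SOR = 0.81073

n=29: λ(B_J) = 1 − λ(A)/2 = cos(kπ/30); k=1 gives ρ_J = 0.99452.
√(1−ρ_J²) = |sin(π/30)| = 0.104528
Then 2/(1+√(1−ρ_J²)) = 2/(1+0.104528); ω* = 2/1.104528 = 1.81073.
At ω = 1.81073 every |λ(B_ω)| = ω−1, so ρ_SOR = 0.81073.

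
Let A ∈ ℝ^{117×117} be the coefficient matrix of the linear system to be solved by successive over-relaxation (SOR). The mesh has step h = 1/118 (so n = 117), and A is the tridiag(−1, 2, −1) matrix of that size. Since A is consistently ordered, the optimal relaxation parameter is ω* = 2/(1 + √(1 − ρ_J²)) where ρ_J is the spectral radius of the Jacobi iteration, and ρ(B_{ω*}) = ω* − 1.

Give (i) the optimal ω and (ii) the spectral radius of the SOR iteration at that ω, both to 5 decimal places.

ω* = 1.94814, ρ_SOR = 0.94814

n=117: λ(B_J) = 1 − λ(A)/2 = cos(kπ/118); k=1 gives ρ_J = 0.99965.
√(1 − cos²(π/118)) = sin(π/118) ≈ 0.026621.
Then 2/(1+√(1−ρ_J²)) = 2/(1+0.026621); ω* = 2/1.026621 = 1.94814.
At ω = 1.94814 every |λ(B_ω)| = ω−1, so ρ_SOR = 0.94814.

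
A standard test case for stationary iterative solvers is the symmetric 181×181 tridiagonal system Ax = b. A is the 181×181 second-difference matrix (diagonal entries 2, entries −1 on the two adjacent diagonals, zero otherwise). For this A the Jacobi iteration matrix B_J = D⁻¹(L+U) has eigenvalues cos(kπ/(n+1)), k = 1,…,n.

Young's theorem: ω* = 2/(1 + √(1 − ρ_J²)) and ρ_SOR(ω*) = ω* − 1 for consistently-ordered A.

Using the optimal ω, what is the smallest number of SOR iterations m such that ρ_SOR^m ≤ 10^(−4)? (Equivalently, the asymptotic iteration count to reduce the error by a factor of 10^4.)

m = 267

spectrum of D⁻¹(L+U) = {cos(kπ/182) : 1≤k≤181}; ρ_J = cos(π/182) = 0.9998510.
√(1−ρ_J²) = |sin(π/182)| = 0.0172606
ω* = 2/(1+0.0172606) = 1.9660645
ρ_SOR = ω* − 1 = 1.9660645 − 1 = 0.9660645.
m ≥ 4·ln10 / (−ln 0.9660645) = 266.775; smallest integer m = 267.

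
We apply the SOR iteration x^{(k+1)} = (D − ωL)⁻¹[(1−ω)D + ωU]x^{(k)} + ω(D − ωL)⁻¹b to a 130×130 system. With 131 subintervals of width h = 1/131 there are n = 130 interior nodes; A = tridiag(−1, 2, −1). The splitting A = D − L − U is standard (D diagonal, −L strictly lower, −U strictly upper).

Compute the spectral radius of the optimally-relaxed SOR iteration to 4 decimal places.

ρ_SOR = 0.9532

ρ_J = max_k |cos(kπ/131)| = cos(π/131) = 0.9997
√(1−ρ_J²) = |sin(π/131)| = 0.02398
ω* = 2 / (1 + 0.02398) = 2 / 1.02398 ≈ 1.9532.
ρ_SOR = ω* − 1 ≈ 0.9532.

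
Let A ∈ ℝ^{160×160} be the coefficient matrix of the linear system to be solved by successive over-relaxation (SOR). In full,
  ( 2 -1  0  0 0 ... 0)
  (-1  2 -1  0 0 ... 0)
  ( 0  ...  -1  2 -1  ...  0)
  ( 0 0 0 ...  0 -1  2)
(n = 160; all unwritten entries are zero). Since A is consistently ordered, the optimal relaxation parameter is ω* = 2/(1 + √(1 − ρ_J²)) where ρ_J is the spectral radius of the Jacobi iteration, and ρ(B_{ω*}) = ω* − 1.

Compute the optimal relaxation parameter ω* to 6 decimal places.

ω* = 1.961723

With n=160, ρ(Jacobi) = cos(π/161) = 0.999810.
1 − cos²(π/161) = sin²(π/161) ⇒ √(1−ρ_J²) = sin(π/161) = 0.0195118.
So ω* = 2/1.0195118 = 1.961723 (Young).
At ω = 1.961723 every |λ(B_ω)| = ω−1, so ρ_SOR = 0.961723.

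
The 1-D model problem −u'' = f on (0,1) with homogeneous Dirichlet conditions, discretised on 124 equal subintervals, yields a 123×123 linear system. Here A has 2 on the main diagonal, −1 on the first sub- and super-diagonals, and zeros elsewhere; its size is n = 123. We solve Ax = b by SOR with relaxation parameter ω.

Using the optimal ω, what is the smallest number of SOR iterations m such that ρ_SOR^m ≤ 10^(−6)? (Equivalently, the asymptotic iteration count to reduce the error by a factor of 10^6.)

spectrum of D⁻¹(L+U) = {cos(kπ/124) : 1≤k≤123}; ρ_J = cos(π/124) = 0.9996791.
√(1−ρ_J²) simplifies to sin(π/124) = 0.0253327.
So ω* = 2/1.0253327 = 1.9505864 (Young).
At ω = 1.9505864 every |λ(B_ω)| = ω−1, so ρ_SOR = 0.9505864.
For 6 digits: m = 6·ln10 / (−ln 0.9505864) = 13.8155/0.0506762 = 272.623; round up → m = 273.

m = 273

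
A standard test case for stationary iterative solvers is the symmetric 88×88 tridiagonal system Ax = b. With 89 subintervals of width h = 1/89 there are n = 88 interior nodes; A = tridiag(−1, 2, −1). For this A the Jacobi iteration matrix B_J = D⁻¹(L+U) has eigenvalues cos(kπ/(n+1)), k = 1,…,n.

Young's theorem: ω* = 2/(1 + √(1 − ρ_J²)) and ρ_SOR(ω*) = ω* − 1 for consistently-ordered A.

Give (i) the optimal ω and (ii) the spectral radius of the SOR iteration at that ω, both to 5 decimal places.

B_J for the 88×88 system has eigenvalues cos(kπ/89); ρ_J = cos(π/89) = 0.99938.
√(1 − cos²(π/89)) = sin(π/89) ≈ 0.035291.
ω* = 2/(1 + 0.035291) = 2/1.035291 = 1.93182.
[ρ_SOR] ω* − 1 = 0.93182.

ω* = 1.93182, ρ_SOR = 0.93182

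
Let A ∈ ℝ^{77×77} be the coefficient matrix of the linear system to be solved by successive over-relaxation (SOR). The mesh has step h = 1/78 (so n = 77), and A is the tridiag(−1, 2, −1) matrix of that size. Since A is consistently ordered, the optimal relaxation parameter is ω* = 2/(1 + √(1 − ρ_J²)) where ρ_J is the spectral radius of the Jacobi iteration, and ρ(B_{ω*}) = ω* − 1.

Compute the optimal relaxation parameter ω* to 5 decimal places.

n=77: λ(B_J) = 1 − λ(A)/2 = cos(kπ/78); k=1 gives ρ_J = 0.99919.
√(1−ρ_J²) simplifies to sin(π/78) = 0.040266.
[ω*] 2 ÷ (1 + 0.040266) = 2 ÷ 1.040266 = 1.92259.
ρ_SOR = ω* − 1 ≈ 0.92259.

ω* = 1.92259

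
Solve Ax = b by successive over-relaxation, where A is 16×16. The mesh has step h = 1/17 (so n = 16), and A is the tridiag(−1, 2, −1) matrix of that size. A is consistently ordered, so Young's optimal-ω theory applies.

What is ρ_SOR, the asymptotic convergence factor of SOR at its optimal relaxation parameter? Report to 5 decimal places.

ρ_SOR = 0.68955

ρ_J = max_k |cos(kπ/17)| = cos(π/17) = 0.98297
root = sin(π/17) = 0.183750  (since 1−cos² = sin²).
Then 2/(1+√(1−ρ_J²)) = 2/(1+0.183750); ω* = 2/1.183750 = 1.68955.
ρ_SOR = ω* − 1 = 1.68955 − 1 = 0.68955.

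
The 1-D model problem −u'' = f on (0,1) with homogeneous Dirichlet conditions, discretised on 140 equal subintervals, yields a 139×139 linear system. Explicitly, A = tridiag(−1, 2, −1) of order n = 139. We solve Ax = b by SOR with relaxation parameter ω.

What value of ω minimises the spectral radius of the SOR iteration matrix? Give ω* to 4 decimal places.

n=139: λ(B_J) = 1 − λ(A)/2 = cos(kπ/140); k=1 gives ρ_J = 0.9997.
√(1 − cos²(π/140)) = sin(π/140) ≈ 0.02244.
Young: ω* = 2/(1+√(1−ρ_J²)) = 2/(1+0.02244) = 2/1.02244 = 1.9561.
At ω = 1.9561 every |λ(B_ω)| = ω−1, so ρ_SOR = 0.9561.

ω* = 1.9561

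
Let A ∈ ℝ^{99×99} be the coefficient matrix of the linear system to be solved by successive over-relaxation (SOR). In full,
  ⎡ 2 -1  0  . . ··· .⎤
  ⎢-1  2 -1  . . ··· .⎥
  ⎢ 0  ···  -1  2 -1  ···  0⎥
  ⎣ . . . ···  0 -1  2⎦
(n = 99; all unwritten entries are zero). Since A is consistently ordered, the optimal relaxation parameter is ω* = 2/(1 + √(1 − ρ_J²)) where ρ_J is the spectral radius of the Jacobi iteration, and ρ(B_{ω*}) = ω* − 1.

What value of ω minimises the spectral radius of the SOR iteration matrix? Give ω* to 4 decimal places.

ω* = 1.9391

spectrum of D⁻¹(L+U) = {cos(kπ/100) : 1≤k≤99}; ρ_J = cos(π/100) = 0.9995.
1 − cos²(π/100) = sin²(π/100) ⇒ √(1−ρ_J²) = sin(π/100) = 0.03141.
[ω*] 2 ÷ (1 + 0.03141) = 2 ÷ 1.03141 = 1.9391.
ρ_SOR = ω* − 1 = 1.9391 − 1 = 0.9391.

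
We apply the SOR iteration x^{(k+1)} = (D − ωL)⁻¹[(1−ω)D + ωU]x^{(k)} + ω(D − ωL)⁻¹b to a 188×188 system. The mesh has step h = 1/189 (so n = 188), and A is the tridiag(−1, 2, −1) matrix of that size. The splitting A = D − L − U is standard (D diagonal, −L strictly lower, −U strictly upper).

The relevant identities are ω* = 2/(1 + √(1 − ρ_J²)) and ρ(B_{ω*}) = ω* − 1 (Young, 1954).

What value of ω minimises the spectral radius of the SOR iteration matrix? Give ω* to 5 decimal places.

ω* = 1.96730

spectrum of D⁻¹(L+U) = {cos(kπ/189) : 1≤k≤188}; ρ_J = cos(π/189) = 0.99986.
√(1 − cos²(π/189)) = sin(π/189) ≈ 0.016621.
Young: ω* = 2/(1+√(1−ρ_J²)) = 2/(1+0.016621) = 2/1.016621 = 1.96730.
ρ_SOR = ω* − 1 ≈ 0.96730.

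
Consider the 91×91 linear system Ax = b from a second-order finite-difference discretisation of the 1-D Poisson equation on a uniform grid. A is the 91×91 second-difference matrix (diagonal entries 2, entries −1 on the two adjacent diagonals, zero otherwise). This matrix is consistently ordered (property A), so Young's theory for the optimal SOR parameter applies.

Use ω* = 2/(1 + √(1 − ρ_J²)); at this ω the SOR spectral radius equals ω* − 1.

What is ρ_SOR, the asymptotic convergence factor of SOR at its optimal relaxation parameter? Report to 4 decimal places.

ρ_SOR = 0.9340

ρ_J = max_k |cos(kπ/92)| = cos(π/92) = 0.9994
√(1 − cos²(π/92)) = sin(π/92) ≈ 0.03414.
ω* = 2/(1+0.03414) = 1.9340
ρ_SOR = ω* − 1 ≈ 0.9340.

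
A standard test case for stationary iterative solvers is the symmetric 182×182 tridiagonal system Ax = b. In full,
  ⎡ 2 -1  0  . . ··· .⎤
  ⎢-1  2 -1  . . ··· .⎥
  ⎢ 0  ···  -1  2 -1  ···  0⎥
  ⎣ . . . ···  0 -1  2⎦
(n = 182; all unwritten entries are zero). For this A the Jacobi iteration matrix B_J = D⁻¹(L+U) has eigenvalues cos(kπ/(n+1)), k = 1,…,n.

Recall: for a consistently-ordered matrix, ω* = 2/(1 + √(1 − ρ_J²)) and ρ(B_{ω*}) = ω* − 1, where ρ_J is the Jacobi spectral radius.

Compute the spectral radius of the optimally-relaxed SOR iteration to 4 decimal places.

ρ_SOR = 0.9662

spectrum of D⁻¹(L+U) = {cos(kπ/183) : 1≤k≤182}; ρ_J = cos(π/183) = 0.9999.
√(1 − cos²(π/183)) = sin(π/183) ≈ 0.01717.
[ω*] 2 ÷ (1 + 0.01717) = 2 ÷ 1.01717 = 1.9662.
and ρ(B_{ω*}) = 1.9662 − 1 = 0.9662.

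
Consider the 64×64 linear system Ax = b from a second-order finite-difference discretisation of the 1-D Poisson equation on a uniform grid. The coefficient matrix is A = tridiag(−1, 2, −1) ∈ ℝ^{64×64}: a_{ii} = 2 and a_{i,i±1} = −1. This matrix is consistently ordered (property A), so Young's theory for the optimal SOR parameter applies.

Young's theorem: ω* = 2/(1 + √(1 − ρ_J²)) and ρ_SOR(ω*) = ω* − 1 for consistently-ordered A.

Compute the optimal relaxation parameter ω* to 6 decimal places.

n=64: λ(B_J) = 1 − λ(A)/2 = cos(kπ/65); k=1 gives ρ_J = 0.998832.
√(1−ρ_J²) = |sin(π/65)| = 0.0483134
[ω*] 2 ÷ (1 + 0.0483134) = 2 ÷ 1.0483134 = 1.907826.
and ρ(B_{ω*}) = 1.907826 − 1 = 0.907826.

ω* = 1.907826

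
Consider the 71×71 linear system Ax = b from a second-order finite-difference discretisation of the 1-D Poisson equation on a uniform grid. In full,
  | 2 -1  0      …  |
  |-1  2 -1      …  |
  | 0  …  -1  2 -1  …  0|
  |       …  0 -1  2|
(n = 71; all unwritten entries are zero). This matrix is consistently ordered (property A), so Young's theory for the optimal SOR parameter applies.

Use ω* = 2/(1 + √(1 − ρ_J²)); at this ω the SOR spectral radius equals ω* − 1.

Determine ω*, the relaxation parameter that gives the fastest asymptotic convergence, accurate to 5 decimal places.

With n=71, ρ(Jacobi) = cos(π/72) = 0.99905.
1 − cos²(π/72) = sin²(π/72) ⇒ √(1−ρ_J²) = sin(π/72) = 0.043619.
Young: ω* = 2/(1+√(1−ρ_J²)) = 2/(1+0.043619) = 2/1.043619 = 1.91641.
ρ_SOR = ω* − 1 ≈ 0.91641.

ω* = 1.91641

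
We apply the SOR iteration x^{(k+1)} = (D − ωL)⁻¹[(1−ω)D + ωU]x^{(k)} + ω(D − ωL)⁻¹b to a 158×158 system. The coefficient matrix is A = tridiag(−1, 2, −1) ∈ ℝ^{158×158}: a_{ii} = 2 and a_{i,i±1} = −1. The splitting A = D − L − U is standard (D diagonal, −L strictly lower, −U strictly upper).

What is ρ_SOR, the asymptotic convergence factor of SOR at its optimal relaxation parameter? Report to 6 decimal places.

ρ_J = max_k |cos(kπ/159)| = cos(π/159) = 0.999805
1 − cos²(π/159) = sin²(π/159) ⇒ √(1−ρ_J²) = sin(π/159) = 0.0197572.
Young: ω* = 2/(1+√(1−ρ_J²)) = 2/(1+0.0197572) = 2/1.0197572 = 1.961251.
At ω = 1.961251 every |λ(B_ω)| = ω−1, so ρ_SOR = 0.961251.

ρ_SOR = 0.961251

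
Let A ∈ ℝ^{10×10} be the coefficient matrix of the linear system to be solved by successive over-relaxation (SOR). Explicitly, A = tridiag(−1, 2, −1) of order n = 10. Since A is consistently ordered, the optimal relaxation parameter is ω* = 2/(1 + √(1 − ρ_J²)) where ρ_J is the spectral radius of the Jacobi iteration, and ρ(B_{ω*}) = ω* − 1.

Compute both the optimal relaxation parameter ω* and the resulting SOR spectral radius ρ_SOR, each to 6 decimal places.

B_J for the 10×10 system has eigenvalues cos(kπ/11); ρ_J = cos(π/11) = 0.959493.
root = sin(π/11) = 0.2817326  (since 1−cos² = sin²).
ω* = 2/(1+0.2817326) = 1.560388
and ρ(B_{ω*}) = 1.560388 − 1 = 0.560388.

ω* = 1.560388, ρ_SOR = 0.560388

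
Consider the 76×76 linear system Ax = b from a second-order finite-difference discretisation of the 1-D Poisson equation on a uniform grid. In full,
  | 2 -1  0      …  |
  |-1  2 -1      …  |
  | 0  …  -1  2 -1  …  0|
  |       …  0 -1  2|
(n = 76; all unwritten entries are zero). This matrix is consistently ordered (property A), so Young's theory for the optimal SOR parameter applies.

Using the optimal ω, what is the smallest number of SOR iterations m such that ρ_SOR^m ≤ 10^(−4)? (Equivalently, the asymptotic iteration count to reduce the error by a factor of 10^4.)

m = 113

[ρ_J] n=76: ρ(B_J) = cos(π/(n+1)) = cos(π/77) = 0.9991678.
root = sin(π/77) = 0.0407886  (since 1−cos² = sin²).
Young: ω* = 2/(1+√(1−ρ_J²)) = 2/(1+0.0407886) = 2/1.0407886 = 1.9216198.
ρ_SOR = ω* − 1 = 1.9216198 − 1 = 0.9216198.
4·ln10 = 9.21034; −ln(0.9216198) = 0.0816225; m = ⌈9.21034/0.0816225⌉ = ⌈112.841⌉ = 113.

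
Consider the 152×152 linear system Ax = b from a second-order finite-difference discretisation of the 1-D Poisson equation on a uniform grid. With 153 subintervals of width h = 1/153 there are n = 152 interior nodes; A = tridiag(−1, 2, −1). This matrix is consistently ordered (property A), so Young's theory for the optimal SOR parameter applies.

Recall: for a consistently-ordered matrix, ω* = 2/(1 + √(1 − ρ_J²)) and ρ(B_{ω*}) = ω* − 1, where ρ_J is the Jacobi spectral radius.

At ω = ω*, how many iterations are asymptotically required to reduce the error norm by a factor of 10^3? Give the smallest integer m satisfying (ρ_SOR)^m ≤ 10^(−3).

m = 169

n=152: λ(B_J) = 1 − λ(A)/2 = cos(kπ/153); k=1 gives ρ_J = 0.9997892.
1 − cos²(π/153) = sin²(π/153) ⇒ √(1−ρ_J²) = sin(π/153) = 0.0205318.
So ω* = 2/1.0205318 = 1.9597625 (Young).
[ρ_SOR] ω* − 1 = 0.9597625.
(0.9597625)^m ≤ 10^{−3}  ⇒  m·ln(0.9597625) ≤ −3·ln10  ⇒  m ≥ 168.197  ⇒  m = 169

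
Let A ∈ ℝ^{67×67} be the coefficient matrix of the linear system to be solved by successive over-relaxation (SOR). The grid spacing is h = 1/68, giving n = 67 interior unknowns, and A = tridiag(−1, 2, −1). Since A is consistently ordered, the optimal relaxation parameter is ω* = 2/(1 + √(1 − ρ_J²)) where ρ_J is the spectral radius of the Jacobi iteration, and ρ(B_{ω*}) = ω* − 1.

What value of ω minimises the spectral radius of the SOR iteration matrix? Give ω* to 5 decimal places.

ω* = 1.91171

With n=67, ρ(Jacobi) = cos(π/68) = 0.99893.
1 − cos²(π/68) = sin²(π/68) ⇒ √(1−ρ_J²) = sin(π/68) = 0.046183.
ω* = 2/(1 + 0.046183) = 2/1.046183 = 1.91171.
ρ(B_{ω*}) = ω*−1 = 0.91171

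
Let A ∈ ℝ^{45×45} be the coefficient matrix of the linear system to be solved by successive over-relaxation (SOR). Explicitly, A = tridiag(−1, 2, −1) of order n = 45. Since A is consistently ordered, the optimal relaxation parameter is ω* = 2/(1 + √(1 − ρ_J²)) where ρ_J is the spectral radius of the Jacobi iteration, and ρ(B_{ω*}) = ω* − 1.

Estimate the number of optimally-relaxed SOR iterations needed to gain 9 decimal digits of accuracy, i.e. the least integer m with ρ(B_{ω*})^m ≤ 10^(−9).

n=45: λ(B_J) = 1 − λ(A)/2 = cos(kπ/46); k=1 gives ρ_J = 0.9976688.
√(1 − cos²(π/46)) = sin(π/46) ≈ 0.0682424.
[ω*] 2 ÷ (1 + 0.0682424) = 2 ÷ 1.0682424 = 1.8722342.
At ω = 1.8722342 every |λ(B_ω)| = ω−1, so ρ_SOR = 0.8722342.
Need (0.8722342)^m ≤ 10^(−9): m ≥ 9·ln10/|ln 0.8722342| = 20.7233/0.136697 = 151.600 ⇒ m = 152.

m = 152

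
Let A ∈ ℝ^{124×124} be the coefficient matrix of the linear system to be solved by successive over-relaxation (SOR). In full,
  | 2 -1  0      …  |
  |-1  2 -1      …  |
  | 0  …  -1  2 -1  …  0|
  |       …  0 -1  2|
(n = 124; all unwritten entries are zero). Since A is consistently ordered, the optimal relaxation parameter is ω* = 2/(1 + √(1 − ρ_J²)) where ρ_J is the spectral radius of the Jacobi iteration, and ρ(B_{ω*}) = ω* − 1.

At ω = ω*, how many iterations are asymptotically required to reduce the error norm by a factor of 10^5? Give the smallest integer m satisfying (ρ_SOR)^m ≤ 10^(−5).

B_J for the 124×124 system has eigenvalues cos(kπ/125); ρ_J = cos(π/125) = 0.9996842.
root = sin(π/125) = 0.0251301  (since 1−cos² = sin²).
[ω*] 2 ÷ (1 + 0.0251301) = 2 ÷ 1.0251301 = 1.9509719.
Hence ρ(B_{ω*}) = 1.9509719 − 1 = 0.9509719.
(0.9509719)^m ≤ 10^{−5}  ⇒  m·ln(0.9509719) ≤ −5·ln10  ⇒  m ≥ 229.018  ⇒  m = 230

m = 230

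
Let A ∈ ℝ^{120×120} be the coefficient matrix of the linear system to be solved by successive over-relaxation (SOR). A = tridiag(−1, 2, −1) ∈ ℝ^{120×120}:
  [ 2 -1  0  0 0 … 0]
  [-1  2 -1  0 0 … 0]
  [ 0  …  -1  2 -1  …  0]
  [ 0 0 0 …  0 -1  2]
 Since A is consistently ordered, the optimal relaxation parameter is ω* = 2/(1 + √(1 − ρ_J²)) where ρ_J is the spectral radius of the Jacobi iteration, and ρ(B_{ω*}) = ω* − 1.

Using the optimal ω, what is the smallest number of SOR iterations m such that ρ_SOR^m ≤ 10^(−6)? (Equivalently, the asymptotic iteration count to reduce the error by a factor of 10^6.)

m = 267

½·tridiag(1,0,1) at n=120: λ_k = cos(kπ/121); max |λ| at k=1 ⇒ ρ_J = cos(π/121) ≈ 0.9996630.
√(1−ρ_J²) simplifies to sin(π/121) = 0.0259607.
Young: ω* = 2/(1+√(1−ρ_J²)) = 2/(1+0.0259607) = 2/1.0259607 = 1.9493924.
and ρ(B_{ω*}) = 1.9493924 − 1 = 0.9493924.
For 6 digits: m = 6·ln10 / (−ln 0.9493924) = 13.8155/0.0519331 = 266.025; round up → m = 267.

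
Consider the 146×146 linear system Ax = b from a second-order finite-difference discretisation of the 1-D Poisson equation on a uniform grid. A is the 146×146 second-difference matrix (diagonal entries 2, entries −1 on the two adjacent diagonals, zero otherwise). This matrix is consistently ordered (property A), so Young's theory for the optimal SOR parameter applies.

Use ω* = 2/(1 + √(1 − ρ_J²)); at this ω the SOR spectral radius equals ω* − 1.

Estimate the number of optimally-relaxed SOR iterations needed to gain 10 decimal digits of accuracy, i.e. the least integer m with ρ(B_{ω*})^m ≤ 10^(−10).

m = 539

n=146: λ(B_J) = 1 − λ(A)/2 = cos(kπ/147); k=1 gives ρ_J = 0.9997716.
√(1 − cos²(π/147)) = sin(π/147) ≈ 0.0213698.
So ω* = 2/1.0213698 = 1.9581546 (Young).
and ρ(B_{ω*}) = 1.9581546 − 1 = 0.9581546.
Need (0.9581546)^m ≤ 10^(−10): m ≥ 10·ln10/|ln 0.9581546| = 23.0259/0.0427461 = 538.667 ⇒ m = 539.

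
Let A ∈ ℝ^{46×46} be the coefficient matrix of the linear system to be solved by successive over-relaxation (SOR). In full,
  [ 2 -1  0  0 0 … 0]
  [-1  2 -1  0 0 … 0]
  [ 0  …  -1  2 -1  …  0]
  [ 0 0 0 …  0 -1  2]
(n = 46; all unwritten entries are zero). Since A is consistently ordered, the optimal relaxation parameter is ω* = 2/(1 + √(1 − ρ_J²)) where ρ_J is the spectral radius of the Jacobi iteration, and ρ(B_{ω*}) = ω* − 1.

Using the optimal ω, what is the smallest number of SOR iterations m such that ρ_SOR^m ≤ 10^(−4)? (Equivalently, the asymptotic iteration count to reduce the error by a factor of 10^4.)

m = 69

ρ_J = max_k |cos(kπ/47)| = cos(π/47) = 0.9977669
√(1−ρ_J²) simplifies to sin(π/47) = 0.0667926.
ω* = 2/(1+0.0667926) = 1.8747787
Hence ρ(B_{ω*}) = 1.8747787 − 1 = 0.8747787.
m ≥ 4·ln10 / (−ln 0.8747787) = 68.845; smallest integer m = 69.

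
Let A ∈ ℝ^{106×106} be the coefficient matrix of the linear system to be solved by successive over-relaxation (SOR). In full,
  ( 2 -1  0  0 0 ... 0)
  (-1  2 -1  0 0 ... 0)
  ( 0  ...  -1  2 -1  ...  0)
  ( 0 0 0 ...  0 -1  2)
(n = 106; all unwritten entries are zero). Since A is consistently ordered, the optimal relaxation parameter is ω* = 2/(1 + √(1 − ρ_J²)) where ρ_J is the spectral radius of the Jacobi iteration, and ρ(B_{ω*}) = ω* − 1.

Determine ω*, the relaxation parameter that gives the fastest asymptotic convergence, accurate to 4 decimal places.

ω* = 1.9430

n=106: λ(B_J) = 1 − λ(A)/2 = cos(kπ/107); k=1 gives ρ_J = 0.9996.
√(1−ρ_J²) = |sin(π/107)| = 0.02936
ω* = 2/(1 + 0.02936) = 2/1.02936 = 1.9430.
ρ(B_{ω*}) = ω*−1 = 0.9430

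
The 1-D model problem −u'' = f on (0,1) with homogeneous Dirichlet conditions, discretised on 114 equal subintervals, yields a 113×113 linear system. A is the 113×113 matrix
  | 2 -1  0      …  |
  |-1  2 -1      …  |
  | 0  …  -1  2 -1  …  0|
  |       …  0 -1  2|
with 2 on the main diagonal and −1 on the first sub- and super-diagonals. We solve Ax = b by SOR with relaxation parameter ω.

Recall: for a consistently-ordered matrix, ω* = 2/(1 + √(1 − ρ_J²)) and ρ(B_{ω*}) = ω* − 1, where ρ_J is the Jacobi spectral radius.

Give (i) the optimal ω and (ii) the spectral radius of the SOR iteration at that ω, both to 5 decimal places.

ρ_J = max_k |cos(kπ/114)| = cos(π/114) = 0.99962
√(1 − cos²(π/114)) = sin(π/114) ≈ 0.027554.
ω* = 2/(1+0.027554) = 1.94637
ρ_SOR = ω* − 1 ≈ 0.94637.

ω* = 1.94637, ρ_SOR = 0.94637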